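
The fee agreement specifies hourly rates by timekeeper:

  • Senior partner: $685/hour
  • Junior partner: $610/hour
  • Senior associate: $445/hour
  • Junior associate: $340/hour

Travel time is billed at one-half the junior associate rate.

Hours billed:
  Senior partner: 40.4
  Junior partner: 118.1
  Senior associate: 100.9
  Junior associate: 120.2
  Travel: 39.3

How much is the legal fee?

$192,164.50

Senior partner: 40.4 × $685 = $27,674.00
Junior partner: 118.1 × $610 = $72,041.00
Senior associate: 100.9 × $445 = $44,900.50
Junior associate: 120.2 × $340 = $40,868.00
Subtotal: $27,674.00 + $72,041.00 + $44,900.50 + $40,868.00 = $185,483.50
Travel: 39.3 × ($340 ÷ 2) = 39.3 × $170.00 = $6,681.00
Total: $185,483.50 + $6,681.00 = $192,164.50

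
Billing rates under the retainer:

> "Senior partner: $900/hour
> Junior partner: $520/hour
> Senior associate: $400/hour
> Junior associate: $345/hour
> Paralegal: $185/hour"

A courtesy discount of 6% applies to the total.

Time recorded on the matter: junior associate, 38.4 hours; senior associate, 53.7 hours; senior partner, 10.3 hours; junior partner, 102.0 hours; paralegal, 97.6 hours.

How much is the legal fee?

$108,188.36

Senior partner: 10.3 × $900 = $9,270.00
Junior partner: 102.0 × $520 = $53,040.00
Senior associate: 53.7 × $400 = $21,480.00
Junior associate: 38.4 × $345 = $13,248.00
Paralegal: 97.6 × $185 = $18,056.00
Subtotal: $115,094.00
Less 6% discount: −$6,905.64
Total: $115,094.00 − $6,905.64 = $108,188.36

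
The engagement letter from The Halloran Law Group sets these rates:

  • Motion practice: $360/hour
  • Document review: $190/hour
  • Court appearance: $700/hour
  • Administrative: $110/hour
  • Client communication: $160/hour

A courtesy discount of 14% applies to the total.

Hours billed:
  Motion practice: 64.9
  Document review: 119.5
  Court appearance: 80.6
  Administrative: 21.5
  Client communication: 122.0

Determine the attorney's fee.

$106,961.64

Motion practice: 64.9 × $360 = $23,364.00
Document review: 119.5 × $190 = $22,705.00
Court appearance: 80.6 × $700 = $56,420.00
Administrative: 21.5 × $110 = $2,365.00
Client communication: 122.0 × $160 = $19,520.00
Subtotal: $124,374.00
Less 14% discount: −$17,412.36
Total: $124,374.00 − $17,412.36 = $106,961.64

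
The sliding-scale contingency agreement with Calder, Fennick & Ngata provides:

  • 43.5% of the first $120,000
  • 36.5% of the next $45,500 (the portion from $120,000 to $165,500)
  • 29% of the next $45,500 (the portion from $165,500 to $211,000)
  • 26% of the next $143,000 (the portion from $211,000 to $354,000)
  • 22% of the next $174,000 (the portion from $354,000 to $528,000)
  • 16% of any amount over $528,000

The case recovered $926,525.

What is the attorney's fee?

$221,226.50

First $120,000 at 43.5% = $52,200.00
Next $45,500 at 36.5% = $16,607.50
Next $45,500 at 29% = $13,195.00
Next $143,000 at 26% = $37,180.00
Next $174,000 at 22% = $38,280.00
Remaining $398,525 at 16% = $63,764.00
Fee: $52,200.00 + $16,607.50 + $13,195.00 + $37,180.00 + $38,280.00 + $63,764.00 = $221,226.50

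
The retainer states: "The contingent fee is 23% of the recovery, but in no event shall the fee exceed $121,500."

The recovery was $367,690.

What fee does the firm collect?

23% of $367,690 = $84,568.70
That is under the $121,500 cap.

$84,568.70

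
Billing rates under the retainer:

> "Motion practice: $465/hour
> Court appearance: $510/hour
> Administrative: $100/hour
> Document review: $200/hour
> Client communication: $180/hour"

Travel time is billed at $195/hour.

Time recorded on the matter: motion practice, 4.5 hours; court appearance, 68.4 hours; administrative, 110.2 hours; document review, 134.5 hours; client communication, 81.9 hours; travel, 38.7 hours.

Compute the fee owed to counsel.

Motion practice: 4.5 × $465 = $2,092.50
Court appearance: 68.4 × $510 = $34,884.00
Administrative: 110.2 × $100 = $11,020.00
Document review: 134.5 × $200 = $26,900.00
Client communication: 81.9 × $180 = $14,742.00
Subtotal: $2,092.50 + $34,884.00 + $11,020.00 + $26,900.00 + $14,742.00 = $89,638.50
Travel: 38.7 × $195 = $7,546.50
Total: $89,638.50 + $7,546.50 = $97,185.00

$97,185.00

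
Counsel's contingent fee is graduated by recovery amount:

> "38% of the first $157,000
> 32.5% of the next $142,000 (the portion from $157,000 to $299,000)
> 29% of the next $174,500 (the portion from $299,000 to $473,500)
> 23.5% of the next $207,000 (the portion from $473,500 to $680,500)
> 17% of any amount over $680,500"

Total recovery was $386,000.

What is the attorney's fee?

First $157,000 at 38% = $59,660.00
Next $142,000 at 32.5% = $46,150.00
Remaining $87,000 at 29% = $25,230.00
Fee: $59,660.00 + $46,150.00 + $25,230.00 = $131,040.00

$131,040.00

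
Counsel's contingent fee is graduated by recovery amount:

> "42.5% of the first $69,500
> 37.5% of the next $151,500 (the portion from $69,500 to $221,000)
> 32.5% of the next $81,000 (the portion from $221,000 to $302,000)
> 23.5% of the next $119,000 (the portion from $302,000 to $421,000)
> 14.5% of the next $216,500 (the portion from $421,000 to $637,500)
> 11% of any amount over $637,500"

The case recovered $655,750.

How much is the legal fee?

$174,040.00

First $69,500 at 42.5% = $29,537.50
Next $151,500 at 37.5% = $56,812.50
Next $81,000 at 32.5% = $26,325.00
Next $119,000 at 23.5% = $27,965.00
Next $216,500 at 14.5% = $31,392.50
Remaining $18,250 at 11% = $2,007.50
Fee: $29,537.50 + $56,812.50 + $26,325.00 + $27,965.00 + $31,392.50 + $2,007.50 = $174,040.00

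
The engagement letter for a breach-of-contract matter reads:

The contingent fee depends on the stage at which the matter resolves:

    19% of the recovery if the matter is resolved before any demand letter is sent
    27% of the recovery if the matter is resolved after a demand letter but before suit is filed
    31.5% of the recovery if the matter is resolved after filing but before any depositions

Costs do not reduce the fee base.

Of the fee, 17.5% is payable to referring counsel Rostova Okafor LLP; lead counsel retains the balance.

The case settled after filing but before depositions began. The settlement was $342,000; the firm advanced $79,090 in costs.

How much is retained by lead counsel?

$88,877.25

Fee base is the gross recovery, $342,000; costs are reimbursed separately.
The matter settled after filing but before depositions began, so the 31.5% rate applies.
$342,000 × 31.5% = $107,730.00
Referral share: 17.5% of $107,730.00 = $18,852.75; lead counsel retains $107,730.00 − $18,852.75 = $88,877.25.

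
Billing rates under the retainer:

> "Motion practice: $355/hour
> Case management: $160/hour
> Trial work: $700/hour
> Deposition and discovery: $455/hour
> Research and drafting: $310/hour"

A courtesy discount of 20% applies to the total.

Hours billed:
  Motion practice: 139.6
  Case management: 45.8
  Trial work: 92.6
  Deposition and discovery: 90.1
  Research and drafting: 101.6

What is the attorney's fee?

Motion practice: 139.6 × $355 = $49,558.00
Case management: 45.8 × $160 = $7,328.00
Trial work: 92.6 × $700 = $64,820.00
Deposition and discovery: 90.1 × $455 = $40,995.50
Research and drafting: 101.6 × $310 = $31,496.00
Subtotal: $194,197.50
Less 20% discount: −$38,839.50
Total: $194,197.50 − $38,839.50 = $155,358.00

$155,358.00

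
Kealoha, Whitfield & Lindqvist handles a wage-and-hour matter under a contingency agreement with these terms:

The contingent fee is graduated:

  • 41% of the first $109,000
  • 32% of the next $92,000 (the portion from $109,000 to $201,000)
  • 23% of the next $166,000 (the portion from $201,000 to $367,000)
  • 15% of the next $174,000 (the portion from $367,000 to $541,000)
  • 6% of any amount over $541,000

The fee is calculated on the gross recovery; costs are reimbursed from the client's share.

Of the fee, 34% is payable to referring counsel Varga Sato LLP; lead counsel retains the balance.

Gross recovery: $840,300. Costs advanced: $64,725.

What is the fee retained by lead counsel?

$103,202.88

Fee base is the gross recovery, $840,300; costs are reimbursed separately.
First $109,000 at 41% = $44,690.00
Next $92,000 at 32% = $29,440.00
Next $166,000 at 23% = $38,180.00
Next $174,000 at 15% = $26,100.00
Remaining $299,300 at 6% = $17,958.00
Fee: $44,690.00 + $29,440.00 + $38,180.00 + $26,100.00 + $17,958.00 = $156,368.00
Referral share: 34% of $156,368.00 = $53,165.12; lead counsel retains $156,368.00 − $53,165.12 = $103,202.88.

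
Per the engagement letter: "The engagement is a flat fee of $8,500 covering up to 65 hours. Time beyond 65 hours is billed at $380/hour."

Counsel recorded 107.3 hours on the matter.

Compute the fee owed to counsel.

Flat fee: $8,500.00
Excess hours: 107.3 − 65 = 42.3
Overrun: 42.3 × $380 = $16,074.00
Total: $8,500.00 + $16,074.00 = $24,574.00

$24,574.00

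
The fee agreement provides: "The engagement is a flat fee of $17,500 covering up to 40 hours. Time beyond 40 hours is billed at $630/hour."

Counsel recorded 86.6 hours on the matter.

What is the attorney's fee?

$46,858.00

Flat fee: $17,500.00
Excess hours: 86.6 − 40 = 46.6
Overrun: 46.6 × $630 = $29,358.00
Total: $17,500.00 + $29,358.00 = $46,858.00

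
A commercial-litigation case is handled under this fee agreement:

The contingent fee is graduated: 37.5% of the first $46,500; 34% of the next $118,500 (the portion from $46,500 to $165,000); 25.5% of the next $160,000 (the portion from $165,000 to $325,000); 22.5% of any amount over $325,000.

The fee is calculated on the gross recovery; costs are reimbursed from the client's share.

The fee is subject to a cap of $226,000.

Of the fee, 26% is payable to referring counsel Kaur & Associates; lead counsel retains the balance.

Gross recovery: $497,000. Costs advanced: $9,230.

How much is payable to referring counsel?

$35,679.15

Fee base is the gross recovery, $497,000; costs are reimbursed separately.
First $46,500 at 37.5% = $17,437.50
Next $118,500 at 34% = $40,290.00
Next $160,000 at 25.5% = $40,800.00
Remaining $172,000 at 22.5% = $38,700.00
Fee: $17,437.50 + $40,290.00 + $40,800.00 + $38,700.00 = $137,227.50
$137,227.50 is under the $226,000 cap.
Referral share: 26% of $137,227.50 = $35,679.15; lead counsel retains $137,227.50 − $35,679.15 = $101,548.35.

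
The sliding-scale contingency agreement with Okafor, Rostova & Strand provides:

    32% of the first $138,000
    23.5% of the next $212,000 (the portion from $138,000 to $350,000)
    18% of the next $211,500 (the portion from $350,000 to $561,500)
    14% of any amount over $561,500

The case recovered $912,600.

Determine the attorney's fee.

$181,204.00

First $138,000 at 32% = $44,160.00
Next $212,000 at 23.5% = $49,820.00
Next $211,500 at 18% = $38,070.00
Remaining $351,100 at 14% = $49,154.00
Fee: $44,160.00 + $49,820.00 + $38,070.00 + $49,154.00 = $181,204.00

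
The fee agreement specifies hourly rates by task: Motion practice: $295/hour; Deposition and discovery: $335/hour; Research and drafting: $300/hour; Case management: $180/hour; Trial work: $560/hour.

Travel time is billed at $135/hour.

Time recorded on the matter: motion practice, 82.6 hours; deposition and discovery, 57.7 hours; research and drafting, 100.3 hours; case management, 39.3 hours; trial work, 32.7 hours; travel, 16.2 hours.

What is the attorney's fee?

Motion practice: 82.6 × $295 = $24,367.00
Deposition and discovery: 57.7 × $335 = $19,329.50
Research and drafting: 100.3 × $300 = $30,090.00
Case management: 39.3 × $180 = $7,074.00
Trial work: 32.7 × $560 = $18,312.00
Subtotal: $24,367.00 + $19,329.50 + $30,090.00 + $7,074.00 + $18,312.00 = $99,172.50
Travel: 16.2 × $135 = $2,187.00
Total: $99,172.50 + $2,187.00 = $101,359.50

$101,359.50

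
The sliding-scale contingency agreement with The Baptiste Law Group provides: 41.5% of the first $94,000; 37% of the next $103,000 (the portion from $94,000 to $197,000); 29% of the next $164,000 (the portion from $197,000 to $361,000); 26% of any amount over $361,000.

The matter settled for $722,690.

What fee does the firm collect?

First $94,000 at 41.5% = $39,010.00
Next $103,000 at 37% = $38,110.00
Next $164,000 at 29% = $47,560.00
Remaining $361,690 at 26% = $94,039.40
Fee: $39,010.00 + $38,110.00 + $47,560.00 + $94,039.40 = $218,719.40

$218,719.40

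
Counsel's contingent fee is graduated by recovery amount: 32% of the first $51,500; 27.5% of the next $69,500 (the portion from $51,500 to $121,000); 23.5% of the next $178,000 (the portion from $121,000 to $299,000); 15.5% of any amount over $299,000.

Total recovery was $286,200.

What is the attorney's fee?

$74,414.50

First $51,500 at 32% = $16,480.00
Next $69,500 at 27.5% = $19,112.50
Remaining $165,200 at 23.5% = $38,822.00
Fee: $16,480.00 + $19,112.50 + $38,822.00 = $74,414.50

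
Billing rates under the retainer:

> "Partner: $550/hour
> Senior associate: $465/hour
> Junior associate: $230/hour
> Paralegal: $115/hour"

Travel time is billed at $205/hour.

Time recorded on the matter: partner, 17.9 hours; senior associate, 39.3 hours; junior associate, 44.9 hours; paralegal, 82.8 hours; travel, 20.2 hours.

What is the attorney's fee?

$52,109.50

Partner: 17.9 × $550 = $9,845.00
Senior associate: 39.3 × $465 = $18,274.50
Junior associate: 44.9 × $230 = $10,327.00
Paralegal: 82.8 × $115 = $9,522.00
Subtotal: $9,845.00 + $18,274.50 + $10,327.00 + $9,522.00 = $47,968.50
Travel: 20.2 × $205 = $4,141.00
Total: $47,968.50 + $4,141.00 = $52,109.50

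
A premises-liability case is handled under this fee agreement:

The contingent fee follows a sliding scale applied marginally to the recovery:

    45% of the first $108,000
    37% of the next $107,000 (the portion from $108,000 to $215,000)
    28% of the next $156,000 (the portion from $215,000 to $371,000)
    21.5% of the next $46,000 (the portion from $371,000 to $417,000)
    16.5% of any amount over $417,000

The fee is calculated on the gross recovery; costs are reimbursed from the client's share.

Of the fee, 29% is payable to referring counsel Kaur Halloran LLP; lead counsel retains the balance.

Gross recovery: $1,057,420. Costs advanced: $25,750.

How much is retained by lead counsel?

$175,674.80

Fee base is the gross recovery, $1,057,420; costs are reimbursed separately.
First $108,000 at 45% = $48,600.00
Next $107,000 at 37% = $39,590.00
Next $156,000 at 28% = $43,680.00
Next $46,000 at 21.5% = $9,890.00
Remaining $640,420 at 16.5% = $105,669.30
Fee: $48,600.00 + $39,590.00 + $43,680.00 + $9,890.00 + $105,669.30 = $247,429.30
Referral share: 29% of $247,429.30 = $71,754.50; lead counsel retains $247,429.30 − $71,754.50 = $175,674.80.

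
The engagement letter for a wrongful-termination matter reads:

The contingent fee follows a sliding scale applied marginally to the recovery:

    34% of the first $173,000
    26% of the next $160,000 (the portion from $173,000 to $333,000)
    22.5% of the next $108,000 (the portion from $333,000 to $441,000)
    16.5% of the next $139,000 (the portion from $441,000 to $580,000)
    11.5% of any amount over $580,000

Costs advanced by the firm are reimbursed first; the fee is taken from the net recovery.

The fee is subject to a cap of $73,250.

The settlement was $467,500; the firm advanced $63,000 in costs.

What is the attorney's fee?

$73,250.00

Fee base (net of costs): $467,500 − $63,000 = $404,500
First $173,000 at 34% = $58,820.00
Next $160,000 at 26% = $41,600.00
Remaining $71,500 at 22.5% = $16,087.50
Fee: $58,820.00 + $41,600.00 + $16,087.50 = $116,507.50
$116,507.50 exceeds the $73,250 cap, so the fee is capped at $73,250.00.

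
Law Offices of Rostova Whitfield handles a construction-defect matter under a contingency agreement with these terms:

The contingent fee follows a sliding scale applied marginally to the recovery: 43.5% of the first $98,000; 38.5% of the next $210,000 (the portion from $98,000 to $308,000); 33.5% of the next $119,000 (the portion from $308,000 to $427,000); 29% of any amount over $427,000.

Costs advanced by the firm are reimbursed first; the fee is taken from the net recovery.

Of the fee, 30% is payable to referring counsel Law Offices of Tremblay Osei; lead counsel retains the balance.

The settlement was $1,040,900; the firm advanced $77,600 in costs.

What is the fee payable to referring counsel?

$95,661.60

Fee base (net of costs): $1,040,900 − $77,600 = $963,300
First $98,000 at 43.5% = $42,630.00
Next $210,000 at 38.5% = $80,850.00
Next $119,000 at 33.5% = $39,865.00
Remaining $536,300 at 29% = $155,527.00
Fee: $42,630.00 + $80,850.00 + $39,865.00 + $155,527.00 = $318,872.00
Referral share: 30% of $318,872.00 = $95,661.60; lead counsel retains $318,872.00 − $95,661.60 = $223,210.40.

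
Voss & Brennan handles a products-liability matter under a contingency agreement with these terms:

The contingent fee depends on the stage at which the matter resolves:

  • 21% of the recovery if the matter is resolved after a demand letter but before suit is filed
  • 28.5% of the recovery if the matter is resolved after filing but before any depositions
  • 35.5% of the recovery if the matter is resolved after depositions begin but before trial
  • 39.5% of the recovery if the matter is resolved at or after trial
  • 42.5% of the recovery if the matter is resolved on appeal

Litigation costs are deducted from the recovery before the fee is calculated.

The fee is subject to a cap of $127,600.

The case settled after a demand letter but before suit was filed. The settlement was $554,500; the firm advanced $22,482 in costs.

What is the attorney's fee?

Fee base (net of costs): $554,500 − $22,482 = $532,018
The matter settled after a demand letter but before suit was filed, so the 21% rate applies.
$532,018 × 21% = $111,723.78
$111,723.78 is under the $127,600 cap.

$111,723.78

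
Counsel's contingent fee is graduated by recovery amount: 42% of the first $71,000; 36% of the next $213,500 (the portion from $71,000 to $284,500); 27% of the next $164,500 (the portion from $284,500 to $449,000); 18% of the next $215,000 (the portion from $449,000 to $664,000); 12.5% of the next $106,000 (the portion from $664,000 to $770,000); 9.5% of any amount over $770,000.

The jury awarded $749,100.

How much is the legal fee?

$200,432.50

First $71,000 at 42% = $29,820.00
Next $213,500 at 36% = $76,860.00
Next $164,500 at 27% = $44,415.00
Next $215,000 at 18% = $38,700.00
Remaining $85,100 at 12.5% = $10,637.50
Fee: $29,820.00 + $76,860.00 + $44,415.00 + $38,700.00 + $10,637.50 = $200,432.50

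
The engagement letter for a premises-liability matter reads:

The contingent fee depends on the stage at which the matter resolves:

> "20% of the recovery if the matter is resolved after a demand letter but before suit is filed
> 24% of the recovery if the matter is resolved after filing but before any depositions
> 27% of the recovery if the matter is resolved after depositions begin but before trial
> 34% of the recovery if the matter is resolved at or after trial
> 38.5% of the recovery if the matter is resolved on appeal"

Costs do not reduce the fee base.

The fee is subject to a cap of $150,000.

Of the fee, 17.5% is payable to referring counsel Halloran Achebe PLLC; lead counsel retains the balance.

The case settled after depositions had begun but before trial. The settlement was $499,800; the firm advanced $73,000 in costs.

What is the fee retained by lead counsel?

$111,330.45

Fee base is the gross recovery, $499,800; costs are reimbursed separately.
The matter settled after depositions had begun but before trial, so the 27% rate applies.
$499,800 × 27% = $134,946.00
$134,946.00 is under the $150,000 cap.
Referral share: 17.5% of $134,946.00 = $23,615.55; lead counsel retains $134,946.00 − $23,615.55 = $111,330.45.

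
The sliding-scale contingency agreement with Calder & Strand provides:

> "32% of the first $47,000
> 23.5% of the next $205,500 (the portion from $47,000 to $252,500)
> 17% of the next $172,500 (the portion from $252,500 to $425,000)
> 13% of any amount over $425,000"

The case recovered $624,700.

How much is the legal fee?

First $47,000 at 32% = $15,040.00
Next $205,500 at 23.5% = $48,292.50
Next $172,500 at 17% = $29,325.00
Remaining $199,700 at 13% = $25,961.00
Fee: $15,040.00 + $48,292.50 + $29,325.00 + $25,961.00 = $118,618.50

$118,618.50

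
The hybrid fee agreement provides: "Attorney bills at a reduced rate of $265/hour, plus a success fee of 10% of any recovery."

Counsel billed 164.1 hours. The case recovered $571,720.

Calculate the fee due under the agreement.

$100,658.50

Hourly: 164.1 × $265 = $43,486.50
Success fee: 10% of $571,720 = $57,172.00
Total: $43,486.50 + $57,172.00 = $100,658.50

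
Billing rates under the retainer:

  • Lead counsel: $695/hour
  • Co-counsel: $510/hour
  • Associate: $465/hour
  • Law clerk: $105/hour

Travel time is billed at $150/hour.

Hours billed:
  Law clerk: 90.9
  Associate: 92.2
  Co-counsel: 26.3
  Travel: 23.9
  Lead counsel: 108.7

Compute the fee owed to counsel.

$144,962.00

Lead counsel: 108.7 × $695 = $75,546.50
Co-counsel: 26.3 × $510 = $13,413.00
Associate: 92.2 × $465 = $42,873.00
Law clerk: 90.9 × $105 = $9,544.50
Subtotal: $75,546.50 + $13,413.00 + $42,873.00 + $9,544.50 = $141,377.00
Travel: 23.9 × $150 = $3,585.00
Total: $141,377.00 + $3,585.00 = $144,962.00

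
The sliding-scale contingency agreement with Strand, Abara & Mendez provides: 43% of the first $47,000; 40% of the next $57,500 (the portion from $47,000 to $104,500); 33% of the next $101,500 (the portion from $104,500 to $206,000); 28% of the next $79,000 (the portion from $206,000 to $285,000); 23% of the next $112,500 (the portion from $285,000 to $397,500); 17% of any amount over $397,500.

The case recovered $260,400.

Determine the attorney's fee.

First $47,000 at 43% = $20,210.00
Next $57,500 at 40% = $23,000.00
Next $101,500 at 33% = $33,495.00
Remaining $54,400 at 28% = $15,232.00
Fee: $20,210.00 + $23,000.00 + $33,495.00 + $15,232.00 = $91,937.00

$91,937.00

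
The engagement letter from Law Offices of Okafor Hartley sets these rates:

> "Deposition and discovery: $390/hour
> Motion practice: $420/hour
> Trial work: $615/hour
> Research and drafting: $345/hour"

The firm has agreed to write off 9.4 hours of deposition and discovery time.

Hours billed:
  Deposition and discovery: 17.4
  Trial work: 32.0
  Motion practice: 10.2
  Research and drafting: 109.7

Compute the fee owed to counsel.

$64,930.50

Deposition and discovery: 17.4 × $390 = $6,786.00
Motion practice: 10.2 × $420 = $4,284.00
Trial work: 32.0 × $615 = $19,680.00
Research and drafting: 109.7 × $345 = $37,846.50
Subtotal: $68,596.50
Write-off: 9.4 × $390 = $3,666.00
Total: $68,596.50 − $3,666.00 = $64,930.50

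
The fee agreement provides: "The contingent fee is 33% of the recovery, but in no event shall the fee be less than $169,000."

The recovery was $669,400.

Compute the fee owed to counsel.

$220,902.00

33% of $669,400 = $220,902.00
That exceeds the $169,000 minimum.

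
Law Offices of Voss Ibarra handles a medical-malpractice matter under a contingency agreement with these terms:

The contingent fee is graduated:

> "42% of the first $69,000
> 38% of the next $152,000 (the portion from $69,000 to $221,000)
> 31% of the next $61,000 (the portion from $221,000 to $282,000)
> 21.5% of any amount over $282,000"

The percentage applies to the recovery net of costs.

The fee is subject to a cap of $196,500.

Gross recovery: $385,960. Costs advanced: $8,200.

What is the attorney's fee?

$126,238.40

Fee base (net of costs): $385,960 − $8,200 = $377,760
First $69,000 at 42% = $28,980.00
Next $152,000 at 38% = $57,760.00
Next $61,000 at 31% = $18,910.00
Remaining $95,760 at 21.5% = $20,588.40
Fee: $28,980.00 + $57,760.00 + $18,910.00 + $20,588.40 = $126,238.40
$126,238.40 is under the $196,500 cap.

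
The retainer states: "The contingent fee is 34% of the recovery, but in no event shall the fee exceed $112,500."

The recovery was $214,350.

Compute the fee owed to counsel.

34% of $214,350 = $72,879.00
That is under the $112,500 cap.

$72,879.00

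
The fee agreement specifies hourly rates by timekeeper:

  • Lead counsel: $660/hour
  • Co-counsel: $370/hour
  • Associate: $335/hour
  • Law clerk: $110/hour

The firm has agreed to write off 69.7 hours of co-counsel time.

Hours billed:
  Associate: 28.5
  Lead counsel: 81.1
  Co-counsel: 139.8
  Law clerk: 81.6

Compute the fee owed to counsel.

$97,986.50

Lead counsel: 81.1 × $660 = $53,526.00
Co-counsel: 139.8 × $370 = $51,726.00
Associate: 28.5 × $335 = $9,547.50
Law clerk: 81.6 × $110 = $8,976.00
Subtotal: $123,775.50
Write-off: 69.7 × $370 = $25,789.00
Total: $123,775.50 − $25,789.00 = $97,986.50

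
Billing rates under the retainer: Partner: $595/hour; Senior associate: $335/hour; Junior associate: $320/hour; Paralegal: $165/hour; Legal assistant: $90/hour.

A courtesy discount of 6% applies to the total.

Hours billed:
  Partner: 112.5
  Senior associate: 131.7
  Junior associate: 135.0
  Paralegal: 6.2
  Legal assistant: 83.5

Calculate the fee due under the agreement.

$153,027.30

Partner: 112.5 × $595 = $66,937.50
Senior associate: 131.7 × $335 = $44,119.50
Junior associate: 135.0 × $320 = $43,200.00
Paralegal: 6.2 × $165 = $1,023.00
Legal assistant: 83.5 × $90 = $7,515.00
Subtotal: $162,795.00
Less 6% discount: −$9,767.70
Total: $162,795.00 − $9,767.70 = $153,027.30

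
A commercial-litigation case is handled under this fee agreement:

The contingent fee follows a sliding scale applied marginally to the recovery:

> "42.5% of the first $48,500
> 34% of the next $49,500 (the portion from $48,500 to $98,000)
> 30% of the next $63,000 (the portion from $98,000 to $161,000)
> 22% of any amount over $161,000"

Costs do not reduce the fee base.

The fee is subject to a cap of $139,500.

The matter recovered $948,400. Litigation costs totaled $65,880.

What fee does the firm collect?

$139,500.00

Fee base is the gross recovery, $948,400; costs are reimbursed separately.
First $48,500 at 42.5% = $20,612.50
Next $49,500 at 34% = $16,830.00
Next $63,000 at 30% = $18,900.00
Remaining $787,400 at 22% = $173,228.00
Fee: $20,612.50 + $16,830.00 + $18,900.00 + $173,228.00 = $229,570.50
$229,570.50 exceeds the $139,500 cap, so the fee is capped at $139,500.00.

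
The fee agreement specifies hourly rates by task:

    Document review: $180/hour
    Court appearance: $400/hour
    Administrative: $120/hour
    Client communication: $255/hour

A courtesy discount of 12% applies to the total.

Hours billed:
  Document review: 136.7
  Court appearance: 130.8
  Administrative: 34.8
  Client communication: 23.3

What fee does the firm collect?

$76,598.28

Document review: 136.7 × $180 = $24,606.00
Court appearance: 130.8 × $400 = $52,320.00
Administrative: 34.8 × $120 = $4,176.00
Client communication: 23.3 × $255 = $5,941.50
Subtotal: $87,043.50
Less 12% discount: −$10,445.22
Total: $87,043.50 − $10,445.22 = $76,598.28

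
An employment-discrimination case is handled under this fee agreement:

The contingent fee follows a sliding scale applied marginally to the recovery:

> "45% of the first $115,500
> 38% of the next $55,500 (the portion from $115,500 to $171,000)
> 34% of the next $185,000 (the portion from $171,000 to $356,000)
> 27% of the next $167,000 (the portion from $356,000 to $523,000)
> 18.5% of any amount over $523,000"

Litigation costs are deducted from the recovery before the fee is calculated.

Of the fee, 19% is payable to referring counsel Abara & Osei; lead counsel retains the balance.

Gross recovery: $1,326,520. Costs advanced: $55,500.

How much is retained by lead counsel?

Fee base (net of costs): $1,326,520 − $55,500 = $1,271,020
First $115,500 at 45% = $51,975.00
Next $55,500 at 38% = $21,090.00
Next $185,000 at 34% = $62,900.00
Next $167,000 at 27% = $45,090.00
Remaining $748,020 at 18.5% = $138,383.70
Fee: $51,975.00 + $21,090.00 + $62,900.00 + $45,090.00 + $138,383.70 = $319,438.70
Referral share: 19% of $319,438.70 = $60,693.35; lead counsel retains $319,438.70 − $60,693.35 = $258,745.35.

$258,745.35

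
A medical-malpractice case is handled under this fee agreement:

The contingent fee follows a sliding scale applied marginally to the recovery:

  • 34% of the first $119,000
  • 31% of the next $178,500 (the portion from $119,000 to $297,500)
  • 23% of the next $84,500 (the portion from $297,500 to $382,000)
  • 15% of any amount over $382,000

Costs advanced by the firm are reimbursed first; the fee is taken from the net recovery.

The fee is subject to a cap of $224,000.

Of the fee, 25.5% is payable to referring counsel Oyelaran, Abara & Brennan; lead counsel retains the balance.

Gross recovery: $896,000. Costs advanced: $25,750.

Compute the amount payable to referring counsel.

$48,059.21

Fee base (net of costs): $896,000 − $25,750 = $870,250
First $119,000 at 34% = $40,460.00
Next $178,500 at 31% = $55,335.00
Next $84,500 at 23% = $19,435.00
Remaining $488,250 at 15% = $73,237.50
Fee: $40,460.00 + $55,335.00 + $19,435.00 + $73,237.50 = $188,467.50
$188,467.50 is under the $224,000 cap.
Referral share: 25.5% of $188,467.50 = $48,059.21; lead counsel retains $188,467.50 − $48,059.21 = $140,408.29.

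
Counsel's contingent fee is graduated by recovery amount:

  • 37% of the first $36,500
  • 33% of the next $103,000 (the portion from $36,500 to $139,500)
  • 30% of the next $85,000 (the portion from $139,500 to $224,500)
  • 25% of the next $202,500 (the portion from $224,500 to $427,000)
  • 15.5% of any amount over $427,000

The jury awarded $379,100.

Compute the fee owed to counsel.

First $36,500 at 37% = $13,505.00
Next $103,000 at 33% = $33,990.00
Next $85,000 at 30% = $25,500.00
Remaining $154,600 at 25% = $38,650.00
Fee: $13,505.00 + $33,990.00 + $25,500.00 + $38,650.00 = $111,645.00

$111,645.00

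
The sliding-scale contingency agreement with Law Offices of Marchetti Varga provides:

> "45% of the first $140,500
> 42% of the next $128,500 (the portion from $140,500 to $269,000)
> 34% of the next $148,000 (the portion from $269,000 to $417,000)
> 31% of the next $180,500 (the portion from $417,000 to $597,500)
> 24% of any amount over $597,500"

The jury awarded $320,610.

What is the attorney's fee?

First $140,500 at 45% = $63,225.00
Next $128,500 at 42% = $53,970.00
Remaining $51,610 at 34% = $17,547.40
Fee: $63,225.00 + $53,970.00 + $17,547.40 = $134,742.40

$134,742.40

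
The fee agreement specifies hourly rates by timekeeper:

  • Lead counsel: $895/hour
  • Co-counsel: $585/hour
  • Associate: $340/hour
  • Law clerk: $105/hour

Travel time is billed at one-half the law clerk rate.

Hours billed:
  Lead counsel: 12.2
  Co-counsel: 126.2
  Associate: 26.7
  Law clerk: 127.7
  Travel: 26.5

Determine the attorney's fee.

Lead counsel: 12.2 × $895 = $10,919.00
Co-counsel: 126.2 × $585 = $73,827.00
Associate: 26.7 × $340 = $9,078.00
Law clerk: 127.7 × $105 = $13,408.50
Subtotal: $10,919.00 + $73,827.00 + $9,078.00 + $13,408.50 = $107,232.50
Travel: 26.5 × ($105 ÷ 2) = 26.5 × $52.50 = $1,391.25
Total: $107,232.50 + $1,391.25 = $108,623.75

$108,623.75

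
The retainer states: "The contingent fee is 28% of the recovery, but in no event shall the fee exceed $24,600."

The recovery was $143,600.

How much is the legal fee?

$24,600.00

28% of $143,600 = $40,208.00
That exceeds the $24,600 cap, so the fee is capped at $24,600.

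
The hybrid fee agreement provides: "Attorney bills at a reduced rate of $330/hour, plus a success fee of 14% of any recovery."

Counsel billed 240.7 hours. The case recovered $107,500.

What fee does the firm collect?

$94,481.00

Hourly: 240.7 × $330 = $79,431.00
Success fee: 14% of $107,500 = $15,050.00
Total: $79,431.00 + $15,050.00 = $94,481.00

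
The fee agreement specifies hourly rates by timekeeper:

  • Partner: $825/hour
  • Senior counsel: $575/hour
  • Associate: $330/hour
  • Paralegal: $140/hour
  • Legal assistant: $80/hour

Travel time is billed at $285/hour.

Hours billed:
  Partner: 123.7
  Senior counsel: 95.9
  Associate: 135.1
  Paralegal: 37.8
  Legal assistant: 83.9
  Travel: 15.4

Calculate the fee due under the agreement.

$218,171.00

Partner: 123.7 × $825 = $102,052.50
Senior counsel: 95.9 × $575 = $55,142.50
Associate: 135.1 × $330 = $44,583.00
Paralegal: 37.8 × $140 = $5,292.00
Legal assistant: 83.9 × $80 = $6,712.00
Subtotal: $102,052.50 + $55,142.50 + $44,583.00 + $5,292.00 + $6,712.00 = $213,782.00
Travel: 15.4 × $285 = $4,389.00
Total: $213,782.00 + $4,389.00 = $218,171.00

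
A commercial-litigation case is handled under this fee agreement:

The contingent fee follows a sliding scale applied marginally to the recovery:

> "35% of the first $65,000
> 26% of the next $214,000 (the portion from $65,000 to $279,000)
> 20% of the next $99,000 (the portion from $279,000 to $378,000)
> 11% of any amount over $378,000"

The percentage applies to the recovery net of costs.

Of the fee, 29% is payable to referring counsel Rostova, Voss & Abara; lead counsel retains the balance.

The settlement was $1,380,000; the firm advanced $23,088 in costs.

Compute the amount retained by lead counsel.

$146,167.93

Fee base (net of costs): $1,380,000 − $23,088 = $1,356,912
First $65,000 at 35% = $22,750.00
Next $214,000 at 26% = $55,640.00
Next $99,000 at 20% = $19,800.00
Remaining $978,912 at 11% = $107,680.32
Fee: $22,750.00 + $55,640.00 + $19,800.00 + $107,680.32 = $205,870.32
Referral share: 29% of $205,870.32 = $59,702.39; lead counsel retains $205,870.32 − $59,702.39 = $146,167.93.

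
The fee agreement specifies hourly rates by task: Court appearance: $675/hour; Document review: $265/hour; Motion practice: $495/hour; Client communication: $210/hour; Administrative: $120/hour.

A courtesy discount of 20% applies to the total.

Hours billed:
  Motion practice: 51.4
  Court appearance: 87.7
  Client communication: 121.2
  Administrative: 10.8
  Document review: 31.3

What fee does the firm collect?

Court appearance: 87.7 × $675 = $59,197.50
Document review: 31.3 × $265 = $8,294.50
Motion practice: 51.4 × $495 = $25,443.00
Client communication: 121.2 × $210 = $25,452.00
Administrative: 10.8 × $120 = $1,296.00
Subtotal: $119,683.00
Less 20% discount: −$23,936.60
Total: $119,683.00 − $23,936.60 = $95,746.40

$95,746.40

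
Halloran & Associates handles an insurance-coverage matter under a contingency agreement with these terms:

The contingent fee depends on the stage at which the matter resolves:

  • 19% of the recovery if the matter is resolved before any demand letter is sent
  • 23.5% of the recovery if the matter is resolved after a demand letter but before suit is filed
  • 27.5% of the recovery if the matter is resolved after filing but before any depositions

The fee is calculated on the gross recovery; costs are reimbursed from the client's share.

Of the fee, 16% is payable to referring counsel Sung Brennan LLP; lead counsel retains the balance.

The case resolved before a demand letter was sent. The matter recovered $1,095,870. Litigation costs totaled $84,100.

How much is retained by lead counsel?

$174,900.85

Fee base is the gross recovery, $1,095,870; costs are reimbursed separately.
The matter resolved before a demand letter was sent, so the 19% rate applies.
$1,095,870 × 19% = $208,215.30
Referral share: 16% of $208,215.30 = $33,314.45; lead counsel retains $208,215.30 − $33,314.45 = $174,900.85.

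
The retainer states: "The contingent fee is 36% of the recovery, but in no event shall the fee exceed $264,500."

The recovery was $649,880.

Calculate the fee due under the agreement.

$233,956.80

36% of $649,880 = $233,956.80
That is under the $264,500 cap.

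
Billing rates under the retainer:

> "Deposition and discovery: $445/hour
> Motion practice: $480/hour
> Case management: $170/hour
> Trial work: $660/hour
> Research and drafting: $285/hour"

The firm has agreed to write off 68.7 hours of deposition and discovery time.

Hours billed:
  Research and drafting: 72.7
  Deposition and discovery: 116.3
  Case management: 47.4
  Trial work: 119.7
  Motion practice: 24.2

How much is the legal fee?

$140,577.50

Deposition and discovery: 116.3 × $445 = $51,753.50
Motion practice: 24.2 × $480 = $11,616.00
Case management: 47.4 × $170 = $8,058.00
Trial work: 119.7 × $660 = $79,002.00
Research and drafting: 72.7 × $285 = $20,719.50
Subtotal: $171,149.00
Write-off: 68.7 × $445 = $30,571.50
Total: $171,149.00 − $30,571.50 = $140,577.50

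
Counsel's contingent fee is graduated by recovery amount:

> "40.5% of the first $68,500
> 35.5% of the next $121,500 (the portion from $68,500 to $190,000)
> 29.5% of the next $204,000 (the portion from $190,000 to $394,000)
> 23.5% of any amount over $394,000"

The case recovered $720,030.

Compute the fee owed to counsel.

First $68,500 at 40.5% = $27,742.50
Next $121,500 at 35.5% = $43,132.50
Next $204,000 at 29.5% = $60,180.00
Remaining $326,030 at 23.5% = $76,617.05
Fee: $27,742.50 + $43,132.50 + $60,180.00 + $76,617.05 = $207,672.05

$207,672.05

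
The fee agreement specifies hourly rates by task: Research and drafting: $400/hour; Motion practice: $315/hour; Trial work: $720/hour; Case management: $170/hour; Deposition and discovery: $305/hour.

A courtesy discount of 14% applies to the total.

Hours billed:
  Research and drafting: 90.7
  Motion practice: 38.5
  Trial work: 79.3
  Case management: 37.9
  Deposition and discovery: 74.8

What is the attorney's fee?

$115,894.03

Research and drafting: 90.7 × $400 = $36,280.00
Motion practice: 38.5 × $315 = $12,127.50
Trial work: 79.3 × $720 = $57,096.00
Case management: 37.9 × $170 = $6,443.00
Deposition and discovery: 74.8 × $305 = $22,814.00
Subtotal: $134,760.50
Less 14% discount: −$18,866.47
Total: $134,760.50 − $18,866.47 = $115,894.03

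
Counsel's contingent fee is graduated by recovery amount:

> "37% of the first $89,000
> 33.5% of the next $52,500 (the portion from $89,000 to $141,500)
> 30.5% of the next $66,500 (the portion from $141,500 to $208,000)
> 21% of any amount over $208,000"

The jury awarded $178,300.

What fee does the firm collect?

First $89,000 at 37% = $32,930.00
Next $52,500 at 33.5% = $17,587.50
Remaining $36,800 at 30.5% = $11,224.00
Fee: $32,930.00 + $17,587.50 + $11,224.00 = $61,741.50

$61,741.50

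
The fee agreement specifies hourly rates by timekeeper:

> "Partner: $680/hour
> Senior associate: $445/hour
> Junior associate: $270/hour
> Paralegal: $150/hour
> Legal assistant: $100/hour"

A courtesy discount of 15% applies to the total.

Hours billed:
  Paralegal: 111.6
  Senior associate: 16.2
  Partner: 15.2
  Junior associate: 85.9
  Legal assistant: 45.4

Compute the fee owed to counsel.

Partner: 15.2 × $680 = $10,336.00
Senior associate: 16.2 × $445 = $7,209.00
Junior associate: 85.9 × $270 = $23,193.00
Paralegal: 111.6 × $150 = $16,740.00
Legal assistant: 45.4 × $100 = $4,540.00
Subtotal: $62,018.00
Less 15% discount: −$9,302.70
Total: $62,018.00 − $9,302.70 = $52,715.30

$52,715.30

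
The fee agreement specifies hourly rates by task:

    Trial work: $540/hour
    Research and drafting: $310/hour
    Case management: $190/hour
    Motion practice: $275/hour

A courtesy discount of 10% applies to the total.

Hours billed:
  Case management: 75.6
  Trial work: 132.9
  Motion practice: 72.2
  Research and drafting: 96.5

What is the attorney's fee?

$122,310.00

Trial work: 132.9 × $540 = $71,766.00
Research and drafting: 96.5 × $310 = $29,915.00
Case management: 75.6 × $190 = $14,364.00
Motion practice: 72.2 × $275 = $19,855.00
Subtotal: $135,900.00
Less 10% discount: −$13,590.00
Total: $135,900.00 − $13,590.00 = $122,310.00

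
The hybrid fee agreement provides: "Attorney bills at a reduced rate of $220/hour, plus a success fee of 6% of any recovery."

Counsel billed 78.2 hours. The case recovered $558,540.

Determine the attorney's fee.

Hourly: 78.2 × $220 = $17,204.00
Success fee: 6% of $558,540 = $33,512.40
Total: $17,204.00 + $33,512.40 = $50,716.40

$50,716.40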